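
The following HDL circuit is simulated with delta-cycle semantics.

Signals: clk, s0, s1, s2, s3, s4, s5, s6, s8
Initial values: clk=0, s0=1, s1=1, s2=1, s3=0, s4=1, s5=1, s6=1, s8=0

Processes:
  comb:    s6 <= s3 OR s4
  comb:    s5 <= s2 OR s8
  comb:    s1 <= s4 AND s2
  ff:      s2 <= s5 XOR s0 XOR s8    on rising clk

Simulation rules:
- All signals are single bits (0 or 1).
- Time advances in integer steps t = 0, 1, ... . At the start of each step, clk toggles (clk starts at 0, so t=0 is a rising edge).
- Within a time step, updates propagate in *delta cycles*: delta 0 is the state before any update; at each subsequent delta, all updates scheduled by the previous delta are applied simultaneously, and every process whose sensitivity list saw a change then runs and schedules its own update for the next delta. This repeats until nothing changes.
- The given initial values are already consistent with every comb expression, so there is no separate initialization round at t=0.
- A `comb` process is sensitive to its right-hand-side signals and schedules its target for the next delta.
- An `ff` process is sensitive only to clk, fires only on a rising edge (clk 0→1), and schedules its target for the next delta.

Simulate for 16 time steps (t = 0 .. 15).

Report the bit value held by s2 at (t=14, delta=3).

[bits: s2,s4,s8,clk,s5,s1,s3,s6,s0]
t=0: Δ0=110011011 Δ1=110111011 Δ2=010111011 Δ3=010100011 | 3Δ
t=1: Δ0=010100011 Δ1=010000011 | 1Δ
t=2: Δ0=010000011 Δ1=010100011 Δ2=110100011 Δ3=110111011 | 3Δ
t=3: Δ0=110111011 Δ1=110011011 | 1Δ
t=4: Δ0=110011011 Δ1=110111011 Δ2=010111011 Δ3=010100011 | 3Δ
t=5: Δ0=010100011 Δ1=010000011 | 1Δ
t=6: Δ0=010000011 Δ1=010100011 Δ2=110100011 Δ3=110111011 | 3Δ
t=7: Δ0=110111011 Δ1=110011011 | 1Δ
t=8: Δ0=110011011 Δ1=110111011 Δ2=010111011 Δ3=010100011 | 3Δ
t=9: Δ0=010100011 Δ1=010000011 | 1Δ
t=10: Δ0=010000011 Δ1=010100011 Δ2=110100011 Δ3=110111011 | 3Δ
t=11: Δ0=110111011 Δ1=110011011 | 1Δ
t=12: Δ0=110011011 Δ1=110111011 Δ2=010111011 Δ3=010100011 | 3Δ
t=13: Δ0=010100011 Δ1=010000011 | 1Δ
t=14: Δ0=010000011 Δ1=010100011 Δ2=110100011 Δ3=110111011 | 3Δ
t=15: Δ0=110111011 Δ1=110011011 | 1Δ

1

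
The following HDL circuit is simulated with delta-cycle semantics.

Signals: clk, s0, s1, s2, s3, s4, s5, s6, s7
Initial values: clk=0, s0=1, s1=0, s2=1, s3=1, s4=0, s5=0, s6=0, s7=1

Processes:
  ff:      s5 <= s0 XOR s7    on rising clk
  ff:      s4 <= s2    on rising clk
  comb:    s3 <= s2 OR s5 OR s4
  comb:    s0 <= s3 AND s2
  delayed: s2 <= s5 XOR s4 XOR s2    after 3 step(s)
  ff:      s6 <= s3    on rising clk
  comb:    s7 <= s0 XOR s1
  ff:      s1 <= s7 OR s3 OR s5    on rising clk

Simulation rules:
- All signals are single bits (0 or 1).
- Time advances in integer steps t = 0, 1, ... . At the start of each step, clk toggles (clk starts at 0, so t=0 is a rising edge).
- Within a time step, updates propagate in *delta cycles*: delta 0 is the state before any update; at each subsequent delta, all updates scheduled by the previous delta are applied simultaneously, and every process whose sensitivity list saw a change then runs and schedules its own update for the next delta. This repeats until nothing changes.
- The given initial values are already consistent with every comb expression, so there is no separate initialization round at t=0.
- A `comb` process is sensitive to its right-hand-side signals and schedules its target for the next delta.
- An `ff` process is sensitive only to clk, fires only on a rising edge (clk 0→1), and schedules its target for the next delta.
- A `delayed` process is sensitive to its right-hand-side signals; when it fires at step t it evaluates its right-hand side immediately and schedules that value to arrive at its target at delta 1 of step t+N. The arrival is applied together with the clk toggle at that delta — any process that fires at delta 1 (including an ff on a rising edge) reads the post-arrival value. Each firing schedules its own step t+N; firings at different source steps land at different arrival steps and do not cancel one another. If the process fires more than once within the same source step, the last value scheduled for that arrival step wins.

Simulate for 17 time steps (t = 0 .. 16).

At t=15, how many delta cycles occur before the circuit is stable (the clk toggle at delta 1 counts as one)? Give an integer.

3

t0.Δ0 s2=1 s1=0 s6=0 s4=0 clk=0 s5=0 s7=1 s3=1 s0=1
t0.Δ1 s2=1 s1=0 s6=0 s4=0 clk=1 s5=0 s7=1 s3=1 s0=1
t0.Δ2 s2=1 s1=1 s6=1 s4=1 clk=1 s5=0 s7=1 s3=1 s0=1
t0.Δ3 s2=1 s1=1 s6=1 s4=1 clk=1 s5=0 s7=0 s3=1 s0=1
t1.Δ0 s2=1 s1=1 s6=1 s4=1 clk=1 s5=0 s7=0 s3=1 s0=1
t1.Δ1 s2=1 s1=1 s6=1 s4=1 clk=0 s5=0 s7=0 s3=1 s0=1
t2.Δ0 s2=1 s1=1 s6=1 s4=1 clk=0 s5=0 s7=0 s3=1 s0=1
t2.Δ1 s2=1 s1=1 s6=1 s4=1 clk=1 s5=0 s7=0 s3=1 s0=1
t2.Δ2 s2=1 s1=1 s6=1 s4=1 clk=1 s5=1 s7=0 s3=1 s0=1
t3.Δ0 s2=1 s1=1 s6=1 s4=1 clk=1 s5=1 s7=0 s3=1 s0=1
t3.Δ1 s2=0 s1=1 s6=1 s4=1 clk=0 s5=1 s7=0 s3=1 s0=1
t3.Δ2 s2=0 s1=1 s6=1 s4=1 clk=0 s5=1 s7=0 s3=1 s0=0
t3.Δ3 s2=0 s1=1 s6=1 s4=1 clk=0 s5=1 s7=1 s3=1 s0=0
t4.Δ0 s2=0 s1=1 s6=1 s4=1 clk=0 s5=1 s7=1 s3=1 s0=0
t4.Δ1 s2=0 s1=1 s6=1 s4=1 clk=1 s5=1 s7=1 s3=1 s0=0
t4.Δ2 s2=0 s1=1 s6=1 s4=0 clk=1 s5=1 s7=1 s3=1 s0=0
t5.Δ0 s2=0 s1=1 s6=1 s4=0 clk=1 s5=1 s7=1 s3=1 s0=0
t5.Δ1 s2=1 s1=1 s6=1 s4=0 clk=0 s5=1 s7=1 s3=1 s0=0
t5.Δ2 s2=1 s1=1 s6=1 s4=0 clk=0 s5=1 s7=1 s3=1 s0=1
t5.Δ3 s2=1 s1=1 s6=1 s4=0 clk=0 s5=1 s7=0 s3=1 s0=1
t6.Δ0 s2=1 s1=1 s6=1 s4=0 clk=0 s5=1 s7=0 s3=1 s0=1
t6.Δ1 s2=0 s1=1 s6=1 s4=0 clk=1 s5=1 s7=0 s3=1 s0=1
t6.Δ2 s2=0 s1=1 s6=1 s4=0 clk=1 s5=1 s7=0 s3=1 s0=0
t6.Δ3 s2=0 s1=1 s6=1 s4=0 clk=1 s5=1 s7=1 s3=1 s0=0
t7.Δ0 s2=0 s1=1 s6=1 s4=0 clk=1 s5=1 s7=1 s3=1 s0=0
t7.Δ1 s2=1 s1=1 s6=1 s4=0 clk=0 s5=1 s7=1 s3=1 s0=0
t7.Δ2 s2=1 s1=1 s6=1 s4=0 clk=0 s5=1 s7=1 s3=1 s0=1
t7.Δ3 s2=1 s1=1 s6=1 s4=0 clk=0 s5=1 s7=0 s3=1 s0=1
t8.Δ0 s2=1 s1=1 s6=1 s4=0 clk=0 s5=1 s7=0 s3=1 s0=1
t8.Δ1 s2=0 s1=1 s6=1 s4=0 clk=1 s5=1 s7=0 s3=1 s0=1
t8.Δ2 s2=0 s1=1 s6=1 s4=0 clk=1 s5=1 s7=0 s3=1 s0=0
t8.Δ3 s2=0 s1=1 s6=1 s4=0 clk=1 s5=1 s7=1 s3=1 s0=0
t9.Δ0 s2=0 s1=1 s6=1 s4=0 clk=1 s5=1 s7=1 s3=1 s0=0
t9.Δ1 s2=1 s1=1 s6=1 s4=0 clk=0 s5=1 s7=1 s3=1 s0=0
t9.Δ2 s2=1 s1=1 s6=1 s4=0 clk=0 s5=1 s7=1 s3=1 s0=1
t9.Δ3 s2=1 s1=1 s6=1 s4=0 clk=0 s5=1 s7=0 s3=1 s0=1
t10.Δ0 s2=1 s1=1 s6=1 s4=0 clk=0 s5=1 s7=0 s3=1 s0=1
t10.Δ1 s2=0 s1=1 s6=1 s4=0 clk=1 s5=1 s7=0 s3=1 s0=1
t10.Δ2 s2=0 s1=1 s6=1 s4=0 clk=1 s5=1 s7=0 s3=1 s0=0
t10.Δ3 s2=0 s1=1 s6=1 s4=0 clk=1 s5=1 s7=1 s3=1 s0=0
t11.Δ0 s2=0 s1=1 s6=1 s4=0 clk=1 s5=1 s7=1 s3=1 s0=0
t11.Δ1 s2=1 s1=1 s6=1 s4=0 clk=0 s5=1 s7=1 s3=1 s0=0
t11.Δ2 s2=1 s1=1 s6=1 s4=0 clk=0 s5=1 s7=1 s3=1 s0=1
t11.Δ3 s2=1 s1=1 s6=1 s4=0 clk=0 s5=1 s7=0 s3=1 s0=1
t12.Δ0 s2=1 s1=1 s6=1 s4=0 clk=0 s5=1 s7=0 s3=1 s0=1
t12.Δ1 s2=0 s1=1 s6=1 s4=0 clk=1 s5=1 s7=0 s3=1 s0=1
t12.Δ2 s2=0 s1=1 s6=1 s4=0 clk=1 s5=1 s7=0 s3=1 s0=0
t12.Δ3 s2=0 s1=1 s6=1 s4=0 clk=1 s5=1 s7=1 s3=1 s0=0
t13.Δ0 s2=0 s1=1 s6=1 s4=0 clk=1 s5=1 s7=1 s3=1 s0=0
t13.Δ1 s2=1 s1=1 s6=1 s4=0 clk=0 s5=1 s7=1 s3=1 s0=0
t13.Δ2 s2=1 s1=1 s6=1 s4=0 clk=0 s5=1 s7=1 s3=1 s0=1
t13.Δ3 s2=1 s1=1 s6=1 s4=0 clk=0 s5=1 s7=0 s3=1 s0=1
t14.Δ0 s2=1 s1=1 s6=1 s4=0 clk=0 s5=1 s7=0 s3=1 s0=1
t14.Δ1 s2=0 s1=1 s6=1 s4=0 clk=1 s5=1 s7=0 s3=1 s0=1
t14.Δ2 s2=0 s1=1 s6=1 s4=0 clk=1 s5=1 s7=0 s3=1 s0=0
t14.Δ3 s2=0 s1=1 s6=1 s4=0 clk=1 s5=1 s7=1 s3=1 s0=0
t15.Δ0 s2=0 s1=1 s6=1 s4=0 clk=1 s5=1 s7=1 s3=1 s0=0
t15.Δ1 s2=1 s1=1 s6=1 s4=0 clk=0 s5=1 s7=1 s3=1 s0=0
t15.Δ2 s2=1 s1=1 s6=1 s4=0 clk=0 s5=1 s7=1 s3=1 s0=1
t15.Δ3 s2=1 s1=1 s6=1 s4=0 clk=0 s5=1 s7=0 s3=1 s0=1
t16.Δ0 s2=1 s1=1 s6=1 s4=0 clk=0 s5=1 s7=0 s3=1 s0=1
t16.Δ1 s2=0 s1=1 s6=1 s4=0 clk=1 s5=1 s7=0 s3=1 s0=1
t16.Δ2 s2=0 s1=1 s6=1 s4=0 clk=1 s5=1 s7=0 s3=1 s0=0
t16.Δ3 s2=0 s1=1 s6=1 s4=0 clk=1 s5=1 s7=1 s3=1 s0=0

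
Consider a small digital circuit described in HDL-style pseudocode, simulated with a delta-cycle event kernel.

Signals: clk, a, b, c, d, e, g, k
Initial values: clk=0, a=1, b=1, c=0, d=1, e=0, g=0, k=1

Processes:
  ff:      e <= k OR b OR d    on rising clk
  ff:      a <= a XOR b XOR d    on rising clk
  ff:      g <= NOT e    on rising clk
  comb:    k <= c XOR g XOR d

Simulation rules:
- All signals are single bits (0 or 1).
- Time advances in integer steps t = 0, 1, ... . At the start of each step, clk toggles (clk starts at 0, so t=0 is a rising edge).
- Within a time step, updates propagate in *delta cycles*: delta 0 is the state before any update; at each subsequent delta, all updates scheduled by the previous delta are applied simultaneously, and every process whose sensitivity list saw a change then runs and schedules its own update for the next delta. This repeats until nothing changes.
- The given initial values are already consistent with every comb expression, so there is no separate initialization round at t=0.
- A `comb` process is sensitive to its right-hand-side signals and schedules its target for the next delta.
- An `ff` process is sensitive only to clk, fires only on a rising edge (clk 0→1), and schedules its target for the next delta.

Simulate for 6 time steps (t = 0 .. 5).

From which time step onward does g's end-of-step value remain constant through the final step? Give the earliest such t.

t=0 Δ0: b=1 d=1 c=0 clk=0 g=0 a=1 e=0 k=1
  Δ1: clk:0→1
  Δ2: g:0→1, e:0→1
  Δ3: k:1→0
  (3Δ to stable)
t=1 Δ0: b=1 d=1 c=0 clk=1 g=1 a=1 e=1 k=0
  Δ1: clk:1→0
  (1Δ to stable)
t=2 Δ0: b=1 d=1 c=0 clk=0 g=1 a=1 e=1 k=0
  Δ1: clk:0→1
  Δ2: g:1→0
  Δ3: k:0→1
  (3Δ to stable)
t=3 Δ0: b=1 d=1 c=0 clk=1 g=0 a=1 e=1 k=1
  Δ1: clk:1→0
  (1Δ to stable)
t=4 Δ0: b=1 d=1 c=0 clk=0 g=0 a=1 e=1 k=1
  Δ1: clk:0→1
  (1Δ to stable)
t=5 Δ0: b=1 d=1 c=0 clk=1 g=0 a=1 e=1 k=1
  Δ1: clk:1→0
  (1Δ to stable)

2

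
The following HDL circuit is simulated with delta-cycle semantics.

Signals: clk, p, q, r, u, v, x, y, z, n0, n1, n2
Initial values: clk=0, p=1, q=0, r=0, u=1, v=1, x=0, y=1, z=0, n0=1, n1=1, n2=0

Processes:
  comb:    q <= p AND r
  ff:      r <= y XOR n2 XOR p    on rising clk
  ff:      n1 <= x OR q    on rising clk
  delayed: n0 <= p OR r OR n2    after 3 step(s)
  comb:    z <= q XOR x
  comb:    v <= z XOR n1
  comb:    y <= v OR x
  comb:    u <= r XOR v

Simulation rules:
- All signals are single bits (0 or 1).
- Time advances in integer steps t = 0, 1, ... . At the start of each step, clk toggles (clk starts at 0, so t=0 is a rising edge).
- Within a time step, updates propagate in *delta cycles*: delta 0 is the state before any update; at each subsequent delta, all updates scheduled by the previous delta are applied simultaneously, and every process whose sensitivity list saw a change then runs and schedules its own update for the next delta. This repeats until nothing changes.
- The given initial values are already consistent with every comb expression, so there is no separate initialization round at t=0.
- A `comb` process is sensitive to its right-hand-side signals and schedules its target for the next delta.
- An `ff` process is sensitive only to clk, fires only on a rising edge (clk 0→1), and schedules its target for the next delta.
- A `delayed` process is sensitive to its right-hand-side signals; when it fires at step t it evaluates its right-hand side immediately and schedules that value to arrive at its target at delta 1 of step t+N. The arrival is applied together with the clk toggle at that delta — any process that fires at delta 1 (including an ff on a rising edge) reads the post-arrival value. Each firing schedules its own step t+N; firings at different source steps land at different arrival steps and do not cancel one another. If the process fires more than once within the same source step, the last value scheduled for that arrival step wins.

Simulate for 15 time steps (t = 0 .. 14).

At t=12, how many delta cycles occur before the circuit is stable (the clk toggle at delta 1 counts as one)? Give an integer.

t=0 Δ0: clk=0 z=0 p=1 q=0 r=0 x=0 n1=1 n0=1 u=1 y=1 n2=0 v=1
  Δ1: clk:0→1
  Δ2: n1:1→0
  Δ3: v:1→0
  Δ4: u:1→0, y:1→0
  (4Δ to stable)
t=1 Δ0: clk=1 z=0 p=1 q=0 r=0 x=0 n1=0 n0=1 u=0 y=0 n2=0 v=0
  Δ1: clk:1→0
  (1Δ to stable)
t=2 Δ0: clk=0 z=0 p=1 q=0 r=0 x=0 n1=0 n0=1 u=0 y=0 n2=0 v=0
  Δ1: clk:0→1
  Δ2: r:0→1
  Δ3: q:0→1, u:0→1
  Δ4: z:0→1
  Δ5: v:0→1
  Δ6: u:1→0, y:0→1
  (6Δ to stable)
t=3 Δ0: clk=1 z=1 p=1 q=1 r=1 x=0 n1=0 n0=1 u=0 y=1 n2=0 v=1
  Δ1: clk:1→0
  (1Δ to stable)
t=4 Δ0: clk=0 z=1 p=1 q=1 r=1 x=0 n1=0 n0=1 u=0 y=1 n2=0 v=1
  Δ1: clk:0→1
  Δ2: r:1→0, n1:0→1
  Δ3: q:1→0, u:0→1, v:1→0
  Δ4: z:1→0, u:1→0, y:1→0
  Δ5: v:0→1
  Δ6: u:0→1, y:0→1
  (6Δ to stable)
t=5 Δ0: clk=1 z=0 p=1 q=0 r=0 x=0 n1=1 n0=1 u=1 y=1 n2=0 v=1
  Δ1: clk:1→0
  (1Δ to stable)
t=6 Δ0: clk=0 z=0 p=1 q=0 r=0 x=0 n1=1 n0=1 u=1 y=1 n2=0 v=1
  Δ1: clk:0→1
  Δ2: n1:1→0
  Δ3: v:1→0
  Δ4: u:1→0, y:1→0
  (4Δ to stable)
t=7 Δ0: clk=1 z=0 p=1 q=0 r=0 x=0 n1=0 n0=1 u=0 y=0 n2=0 v=0
  Δ1: clk:1→0
  (1Δ to stable)
t=8 Δ0: clk=0 z=0 p=1 q=0 r=0 x=0 n1=0 n0=1 u=0 y=0 n2=0 v=0
  Δ1: clk:0→1
  Δ2: r:0→1
  Δ3: q:0→1, u:0→1
  Δ4: z:0→1
  Δ5: v:0→1
  Δ6: u:1→0, y:0→1
  (6Δ to stable)
t=9 Δ0: clk=1 z=1 p=1 q=1 r=1 x=0 n1=0 n0=1 u=0 y=1 n2=0 v=1
  Δ1: clk:1→0
  (1Δ to stable)
t=10 Δ0: clk=0 z=1 p=1 q=1 r=1 x=0 n1=0 n0=1 u=0 y=1 n2=0 v=1
  Δ1: clk:0→1
  Δ2: r:1→0, n1:0→1
  Δ3: q:1→0, u:0→1, v:1→0
  Δ4: z:1→0, u:1→0, y:1→0
  Δ5: v:0→1
  Δ6: u:0→1, y:0→1
  (6Δ to stable)
t=11 Δ0: clk=1 z=0 p=1 q=0 r=0 x=0 n1=1 n0=1 u=1 y=1 n2=0 v=1
  Δ1: clk:1→0
  (1Δ to stable)
t=12 Δ0: clk=0 z=0 p=1 q=0 r=0 x=0 n1=1 n0=1 u=1 y=1 n2=0 v=1
  Δ1: clk:0→1
  Δ2: n1:1→0
  Δ3: v:1→0
  Δ4: u:1→0, y:1→0
  (4Δ to stable)
t=13 Δ0: clk=1 z=0 p=1 q=0 r=0 x=0 n1=0 n0=1 u=0 y=0 n2=0 v=0
  Δ1: clk:1→0
  (1Δ to stable)
t=14 Δ0: clk=0 z=0 p=1 q=0 r=0 x=0 n1=0 n0=1 u=0 y=0 n2=0 v=0
  Δ1: clk:0→1
  Δ2: r:0→1
  Δ3: q:0→1, u:0→1
  Δ4: z:0→1
  Δ5: v:0→1
  Δ6: u:1→0, y:0→1
  (6Δ to stable)

4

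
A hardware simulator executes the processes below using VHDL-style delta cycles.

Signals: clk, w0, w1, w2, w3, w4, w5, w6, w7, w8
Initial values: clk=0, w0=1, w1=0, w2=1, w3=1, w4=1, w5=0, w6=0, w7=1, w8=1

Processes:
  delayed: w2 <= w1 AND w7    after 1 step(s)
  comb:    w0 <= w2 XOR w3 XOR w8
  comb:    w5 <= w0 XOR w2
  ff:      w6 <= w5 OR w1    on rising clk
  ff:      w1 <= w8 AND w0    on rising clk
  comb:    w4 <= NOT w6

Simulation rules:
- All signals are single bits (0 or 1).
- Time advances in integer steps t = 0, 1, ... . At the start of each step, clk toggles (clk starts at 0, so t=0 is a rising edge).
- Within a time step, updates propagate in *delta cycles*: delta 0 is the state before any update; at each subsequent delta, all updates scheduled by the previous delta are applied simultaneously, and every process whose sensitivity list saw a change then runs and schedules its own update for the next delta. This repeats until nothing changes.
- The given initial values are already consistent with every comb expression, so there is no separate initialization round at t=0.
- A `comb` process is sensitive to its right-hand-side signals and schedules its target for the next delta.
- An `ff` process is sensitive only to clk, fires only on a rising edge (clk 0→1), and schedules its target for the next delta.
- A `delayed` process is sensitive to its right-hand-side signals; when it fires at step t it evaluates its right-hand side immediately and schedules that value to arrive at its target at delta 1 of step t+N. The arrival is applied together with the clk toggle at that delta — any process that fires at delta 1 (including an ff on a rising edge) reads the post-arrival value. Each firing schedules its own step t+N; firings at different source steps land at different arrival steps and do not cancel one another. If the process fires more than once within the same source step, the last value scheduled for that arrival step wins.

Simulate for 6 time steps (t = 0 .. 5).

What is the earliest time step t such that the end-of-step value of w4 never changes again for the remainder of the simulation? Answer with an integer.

2

t0.Δ0 w2=1 w8=1 w1=0 clk=0 w5=0 w3=1 w4=1 w6=0 w0=1 w7=1
t0.Δ1 w2=1 w8=1 w1=0 clk=1 w5=0 w3=1 w4=1 w6=0 w0=1 w7=1
t0.Δ2 w2=1 w8=1 w1=1 clk=1 w5=0 w3=1 w4=1 w6=0 w0=1 w7=1
t1.Δ0 w2=1 w8=1 w1=1 clk=1 w5=0 w3=1 w4=1 w6=0 w0=1 w7=1
t1.Δ1 w2=1 w8=1 w1=1 clk=0 w5=0 w3=1 w4=1 w6=0 w0=1 w7=1
t2.Δ0 w2=1 w8=1 w1=1 clk=0 w5=0 w3=1 w4=1 w6=0 w0=1 w7=1
t2.Δ1 w2=1 w8=1 w1=1 clk=1 w5=0 w3=1 w4=1 w6=0 w0=1 w7=1
t2.Δ2 w2=1 w8=1 w1=1 clk=1 w5=0 w3=1 w4=1 w6=1 w0=1 w7=1
t2.Δ3 w2=1 w8=1 w1=1 clk=1 w5=0 w3=1 w4=0 w6=1 w0=1 w7=1
t3.Δ0 w2=1 w8=1 w1=1 clk=1 w5=0 w3=1 w4=0 w6=1 w0=1 w7=1
t3.Δ1 w2=1 w8=1 w1=1 clk=0 w5=0 w3=1 w4=0 w6=1 w0=1 w7=1
t4.Δ0 w2=1 w8=1 w1=1 clk=0 w5=0 w3=1 w4=0 w6=1 w0=1 w7=1
t4.Δ1 w2=1 w8=1 w1=1 clk=1 w5=0 w3=1 w4=0 w6=1 w0=1 w7=1
t5.Δ0 w2=1 w8=1 w1=1 clk=1 w5=0 w3=1 w4=0 w6=1 w0=1 w7=1
t5.Δ1 w2=1 w8=1 w1=1 clk=0 w5=0 w3=1 w4=0 w6=1 w0=1 w7=1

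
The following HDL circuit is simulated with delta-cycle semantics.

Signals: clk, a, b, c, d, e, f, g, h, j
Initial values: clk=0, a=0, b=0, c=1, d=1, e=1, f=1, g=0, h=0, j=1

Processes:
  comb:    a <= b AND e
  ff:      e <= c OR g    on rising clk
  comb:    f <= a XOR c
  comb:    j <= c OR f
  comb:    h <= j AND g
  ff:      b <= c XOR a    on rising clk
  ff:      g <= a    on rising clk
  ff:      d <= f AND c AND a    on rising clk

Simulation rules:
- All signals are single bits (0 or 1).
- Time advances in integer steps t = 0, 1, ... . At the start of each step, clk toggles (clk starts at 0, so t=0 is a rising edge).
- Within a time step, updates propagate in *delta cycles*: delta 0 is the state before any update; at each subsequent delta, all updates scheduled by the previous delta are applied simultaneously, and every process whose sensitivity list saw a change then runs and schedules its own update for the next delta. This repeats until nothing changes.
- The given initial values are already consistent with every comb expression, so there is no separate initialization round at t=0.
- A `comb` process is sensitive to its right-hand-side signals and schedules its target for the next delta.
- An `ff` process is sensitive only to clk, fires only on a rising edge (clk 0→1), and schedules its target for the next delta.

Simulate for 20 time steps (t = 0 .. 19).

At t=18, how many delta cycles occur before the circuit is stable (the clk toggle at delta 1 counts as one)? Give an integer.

t0.Δ0 f=1 j=1 b=0 h=0 d=1 a=0 e=1 c=1 clk=0 g=0
t0.Δ1 f=1 j=1 b=0 h=0 d=1 a=0 e=1 c=1 clk=1 g=0
t0.Δ2 f=1 j=1 b=1 h=0 d=0 a=0 e=1 c=1 clk=1 g=0
t0.Δ3 f=1 j=1 b=1 h=0 d=0 a=1 e=1 c=1 clk=1 g=0
t0.Δ4 f=0 j=1 b=1 h=0 d=0 a=1 e=1 c=1 clk=1 g=0
t1.Δ0 f=0 j=1 b=1 h=0 d=0 a=1 e=1 c=1 clk=1 g=0
t1.Δ1 f=0 j=1 b=1 h=0 d=0 a=1 e=1 c=1 clk=0 g=0
t2.Δ0 f=0 j=1 b=1 h=0 d=0 a=1 e=1 c=1 clk=0 g=0
t2.Δ1 f=0 j=1 b=1 h=0 d=0 a=1 e=1 c=1 clk=1 g=0
t2.Δ2 f=0 j=1 b=0 h=0 d=0 a=1 e=1 c=1 clk=1 g=1
t2.Δ3 f=0 j=1 b=0 h=1 d=0 a=0 e=1 c=1 clk=1 g=1
t2.Δ4 f=1 j=1 b=0 h=1 d=0 a=0 e=1 c=1 clk=1 g=1
t3.Δ0 f=1 j=1 b=0 h=1 d=0 a=0 e=1 c=1 clk=1 g=1
t3.Δ1 f=1 j=1 b=0 h=1 d=0 a=0 e=1 c=1 clk=0 g=1
t4.Δ0 f=1 j=1 b=0 h=1 d=0 a=0 e=1 c=1 clk=0 g=1
t4.Δ1 f=1 j=1 b=0 h=1 d=0 a=0 e=1 c=1 clk=1 g=1
t4.Δ2 f=1 j=1 b=1 h=1 d=0 a=0 e=1 c=1 clk=1 g=0
t4.Δ3 f=1 j=1 b=1 h=0 d=0 a=1 e=1 c=1 clk=1 g=0
t4.Δ4 f=0 j=1 b=1 h=0 d=0 a=1 e=1 c=1 clk=1 g=0
t5.Δ0 f=0 j=1 b=1 h=0 d=0 a=1 e=1 c=1 clk=1 g=0
t5.Δ1 f=0 j=1 b=1 h=0 d=0 a=1 e=1 c=1 clk=0 g=0
t6.Δ0 f=0 j=1 b=1 h=0 d=0 a=1 e=1 c=1 clk=0 g=0
t6.Δ1 f=0 j=1 b=1 h=0 d=0 a=1 e=1 c=1 clk=1 g=0
t6.Δ2 f=0 j=1 b=0 h=0 d=0 a=1 e=1 c=1 clk=1 g=1
t6.Δ3 f=0 j=1 b=0 h=1 d=0 a=0 e=1 c=1 clk=1 g=1
t6.Δ4 f=1 j=1 b=0 h=1 d=0 a=0 e=1 c=1 clk=1 g=1
t7.Δ0 f=1 j=1 b=0 h=1 d=0 a=0 e=1 c=1 clk=1 g=1
t7.Δ1 f=1 j=1 b=0 h=1 d=0 a=0 e=1 c=1 clk=0 g=1
t8.Δ0 f=1 j=1 b=0 h=1 d=0 a=0 e=1 c=1 clk=0 g=1
t8.Δ1 f=1 j=1 b=0 h=1 d=0 a=0 e=1 c=1 clk=1 g=1
t8.Δ2 f=1 j=1 b=1 h=1 d=0 a=0 e=1 c=1 clk=1 g=0
t8.Δ3 f=1 j=1 b=1 h=0 d=0 a=1 e=1 c=1 clk=1 g=0
t8.Δ4 f=0 j=1 b=1 h=0 d=0 a=1 e=1 c=1 clk=1 g=0
t9.Δ0 f=0 j=1 b=1 h=0 d=0 a=1 e=1 c=1 clk=1 g=0
t9.Δ1 f=0 j=1 b=1 h=0 d=0 a=1 e=1 c=1 clk=0 g=0
t10.Δ0 f=0 j=1 b=1 h=0 d=0 a=1 e=1 c=1 clk=0 g=0
t10.Δ1 f=0 j=1 b=1 h=0 d=0 a=1 e=1 c=1 clk=1 g=0
t10.Δ2 f=0 j=1 b=0 h=0 d=0 a=1 e=1 c=1 clk=1 g=1
t10.Δ3 f=0 j=1 b=0 h=1 d=0 a=0 e=1 c=1 clk=1 g=1
t10.Δ4 f=1 j=1 b=0 h=1 d=0 a=0 e=1 c=1 clk=1 g=1
t11.Δ0 f=1 j=1 b=0 h=1 d=0 a=0 e=1 c=1 clk=1 g=1
t11.Δ1 f=1 j=1 b=0 h=1 d=0 a=0 e=1 c=1 clk=0 g=1
t12.Δ0 f=1 j=1 b=0 h=1 d=0 a=0 e=1 c=1 clk=0 g=1
t12.Δ1 f=1 j=1 b=0 h=1 d=0 a=0 e=1 c=1 clk=1 g=1
t12.Δ2 f=1 j=1 b=1 h=1 d=0 a=0 e=1 c=1 clk=1 g=0
t12.Δ3 f=1 j=1 b=1 h=0 d=0 a=1 e=1 c=1 clk=1 g=0
t12.Δ4 f=0 j=1 b=1 h=0 d=0 a=1 e=1 c=1 clk=1 g=0
t13.Δ0 f=0 j=1 b=1 h=0 d=0 a=1 e=1 c=1 clk=1 g=0
t13.Δ1 f=0 j=1 b=1 h=0 d=0 a=1 e=1 c=1 clk=0 g=0
t14.Δ0 f=0 j=1 b=1 h=0 d=0 a=1 e=1 c=1 clk=0 g=0
t14.Δ1 f=0 j=1 b=1 h=0 d=0 a=1 e=1 c=1 clk=1 g=0
t14.Δ2 f=0 j=1 b=0 h=0 d=0 a=1 e=1 c=1 clk=1 g=1
t14.Δ3 f=0 j=1 b=0 h=1 d=0 a=0 e=1 c=1 clk=1 g=1
t14.Δ4 f=1 j=1 b=0 h=1 d=0 a=0 e=1 c=1 clk=1 g=1
t15.Δ0 f=1 j=1 b=0 h=1 d=0 a=0 e=1 c=1 clk=1 g=1
t15.Δ1 f=1 j=1 b=0 h=1 d=0 a=0 e=1 c=1 clk=0 g=1
t16.Δ0 f=1 j=1 b=0 h=1 d=0 a=0 e=1 c=1 clk=0 g=1
t16.Δ1 f=1 j=1 b=0 h=1 d=0 a=0 e=1 c=1 clk=1 g=1
t16.Δ2 f=1 j=1 b=1 h=1 d=0 a=0 e=1 c=1 clk=1 g=0
t16.Δ3 f=1 j=1 b=1 h=0 d=0 a=1 e=1 c=1 clk=1 g=0
t16.Δ4 f=0 j=1 b=1 h=0 d=0 a=1 e=1 c=1 clk=1 g=0
t17.Δ0 f=0 j=1 b=1 h=0 d=0 a=1 e=1 c=1 clk=1 g=0
t17.Δ1 f=0 j=1 b=1 h=0 d=0 a=1 e=1 c=1 clk=0 g=0
t18.Δ0 f=0 j=1 b=1 h=0 d=0 a=1 e=1 c=1 clk=0 g=0
t18.Δ1 f=0 j=1 b=1 h=0 d=0 a=1 e=1 c=1 clk=1 g=0
t18.Δ2 f=0 j=1 b=0 h=0 d=0 a=1 e=1 c=1 clk=1 g=1
t18.Δ3 f=0 j=1 b=0 h=1 d=0 a=0 e=1 c=1 clk=1 g=1
t18.Δ4 f=1 j=1 b=0 h=1 d=0 a=0 e=1 c=1 clk=1 g=1
t19.Δ0 f=1 j=1 b=0 h=1 d=0 a=0 e=1 c=1 clk=1 g=1
t19.Δ1 f=1 j=1 b=0 h=1 d=0 a=0 e=1 c=1 clk=0 g=1

4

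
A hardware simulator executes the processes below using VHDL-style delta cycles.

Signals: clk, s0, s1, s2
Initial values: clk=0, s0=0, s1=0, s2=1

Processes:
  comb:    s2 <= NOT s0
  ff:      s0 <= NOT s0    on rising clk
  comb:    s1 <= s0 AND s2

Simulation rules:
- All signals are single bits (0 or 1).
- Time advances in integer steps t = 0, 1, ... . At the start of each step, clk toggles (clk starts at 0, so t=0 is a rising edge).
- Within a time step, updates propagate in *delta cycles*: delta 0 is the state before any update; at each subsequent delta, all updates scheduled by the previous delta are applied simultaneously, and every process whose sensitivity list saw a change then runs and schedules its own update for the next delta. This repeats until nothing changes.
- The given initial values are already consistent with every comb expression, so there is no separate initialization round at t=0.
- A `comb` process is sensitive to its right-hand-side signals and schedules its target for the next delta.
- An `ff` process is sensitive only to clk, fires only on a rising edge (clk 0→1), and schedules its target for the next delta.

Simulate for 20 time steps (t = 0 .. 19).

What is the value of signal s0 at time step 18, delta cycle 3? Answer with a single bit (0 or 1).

t=0 Δ0: s2=1 clk=0 s1=0 s0=0
  Δ1: clk:0→1
  Δ2: s0:0→1
  Δ3: s2:1→0, s1:0→1
  Δ4: s1:1→0
  (4Δ to stable)
t=1 Δ0: s2=0 clk=1 s1=0 s0=1
  Δ1: clk:1→0
  (1Δ to stable)
t=2 Δ0: s2=0 clk=0 s1=0 s0=1
  Δ1: clk:0→1
  Δ2: s0:1→0
  Δ3: s2:0→1
  (3Δ to stable)
t=3 Δ0: s2=1 clk=1 s1=0 s0=0
  Δ1: clk:1→0
  (1Δ to stable)
t=4 Δ0: s2=1 clk=0 s1=0 s0=0
  Δ1: clk:0→1
  Δ2: s0:0→1
  Δ3: s2:1→0, s1:0→1
  Δ4: s1:1→0
  (4Δ to stable)
t=5 Δ0: s2=0 clk=1 s1=0 s0=1
  Δ1: clk:1→0
  (1Δ to stable)
t=6 Δ0: s2=0 clk=0 s1=0 s0=1
  Δ1: clk:0→1
  Δ2: s0:1→0
  Δ3: s2:0→1
  (3Δ to stable)
t=7 Δ0: s2=1 clk=1 s1=0 s0=0
  Δ1: clk:1→0
  (1Δ to stable)
t=8 Δ0: s2=1 clk=0 s1=0 s0=0
  Δ1: clk:0→1
  Δ2: s0:0→1
  Δ3: s2:1→0, s1:0→1
  Δ4: s1:1→0
  (4Δ to stable)
t=9 Δ0: s2=0 clk=1 s1=0 s0=1
  Δ1: clk:1→0
  (1Δ to stable)
t=10 Δ0: s2=0 clk=0 s1=0 s0=1
  Δ1: clk:0→1
  Δ2: s0:1→0
  Δ3: s2:0→1
  (3Δ to stable)
t=11 Δ0: s2=1 clk=1 s1=0 s0=0
  Δ1: clk:1→0
  (1Δ to stable)
t=12 Δ0: s2=1 clk=0 s1=0 s0=0
  Δ1: clk:0→1
  Δ2: s0:0→1
  Δ3: s2:1→0, s1:0→1
  Δ4: s1:1→0
  (4Δ to stable)
t=13 Δ0: s2=0 clk=1 s1=0 s0=1
  Δ1: clk:1→0
  (1Δ to stable)
t=14 Δ0: s2=0 clk=0 s1=0 s0=1
  Δ1: clk:0→1
  Δ2: s0:1→0
  Δ3: s2:0→1
  (3Δ to stable)
t=15 Δ0: s2=1 clk=1 s1=0 s0=0
  Δ1: clk:1→0
  (1Δ to stable)
t=16 Δ0: s2=1 clk=0 s1=0 s0=0
  Δ1: clk:0→1
  Δ2: s0:0→1
  Δ3: s2:1→0, s1:0→1
  Δ4: s1:1→0
  (4Δ to stable)
t=17 Δ0: s2=0 clk=1 s1=0 s0=1
  Δ1: clk:1→0
  (1Δ to stable)
t=18 Δ0: s2=0 clk=0 s1=0 s0=1
  Δ1: clk:0→1
  Δ2: s0:1→0
  Δ3: s2:0→1
  (3Δ to stable)
t=19 Δ0: s2=1 clk=1 s1=0 s0=0
  Δ1: clk:1→0
  (1Δ to stable)

0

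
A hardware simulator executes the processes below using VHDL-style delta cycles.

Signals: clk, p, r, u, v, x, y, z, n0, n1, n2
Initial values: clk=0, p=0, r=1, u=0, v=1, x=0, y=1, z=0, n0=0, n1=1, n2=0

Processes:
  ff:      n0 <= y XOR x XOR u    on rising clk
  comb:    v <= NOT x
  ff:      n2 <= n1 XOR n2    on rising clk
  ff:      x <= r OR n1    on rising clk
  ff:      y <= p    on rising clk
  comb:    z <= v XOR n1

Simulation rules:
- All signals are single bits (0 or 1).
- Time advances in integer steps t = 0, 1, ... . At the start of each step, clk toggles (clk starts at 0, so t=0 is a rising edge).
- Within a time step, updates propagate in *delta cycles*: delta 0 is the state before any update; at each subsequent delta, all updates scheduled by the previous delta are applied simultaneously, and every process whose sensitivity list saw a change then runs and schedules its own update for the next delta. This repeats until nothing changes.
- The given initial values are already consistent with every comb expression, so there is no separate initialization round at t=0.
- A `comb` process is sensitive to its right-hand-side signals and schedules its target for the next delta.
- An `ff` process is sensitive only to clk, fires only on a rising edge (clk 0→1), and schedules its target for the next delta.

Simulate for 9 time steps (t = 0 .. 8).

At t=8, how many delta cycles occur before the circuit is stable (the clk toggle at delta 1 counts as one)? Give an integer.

2

[bits: r,v,x,z,n2,y,n1,clk,u,n0,p]
t=0: Δ0=11000110000 Δ1=11000111000 Δ2=11101011010 Δ3=10101011010 Δ4=10111011010 | 4Δ
t=1: Δ0=10111011010 Δ1=10111010010 | 1Δ
t=2: Δ0=10111010010 Δ1=10111011010 Δ2=10110011010 | 2Δ
t=3: Δ0=10110011010 Δ1=10110010010 | 1Δ
t=4: Δ0=10110010010 Δ1=10110011010 Δ2=10111011010 | 2Δ
t=5: Δ0=10111011010 Δ1=10111010010 | 1Δ
t=6: Δ0=10111010010 Δ1=10111011010 Δ2=10110011010 | 2Δ
t=7: Δ0=10110011010 Δ1=10110010010 | 1Δ
t=8: Δ0=10110010010 Δ1=10110011010 Δ2=10111011010 | 2Δ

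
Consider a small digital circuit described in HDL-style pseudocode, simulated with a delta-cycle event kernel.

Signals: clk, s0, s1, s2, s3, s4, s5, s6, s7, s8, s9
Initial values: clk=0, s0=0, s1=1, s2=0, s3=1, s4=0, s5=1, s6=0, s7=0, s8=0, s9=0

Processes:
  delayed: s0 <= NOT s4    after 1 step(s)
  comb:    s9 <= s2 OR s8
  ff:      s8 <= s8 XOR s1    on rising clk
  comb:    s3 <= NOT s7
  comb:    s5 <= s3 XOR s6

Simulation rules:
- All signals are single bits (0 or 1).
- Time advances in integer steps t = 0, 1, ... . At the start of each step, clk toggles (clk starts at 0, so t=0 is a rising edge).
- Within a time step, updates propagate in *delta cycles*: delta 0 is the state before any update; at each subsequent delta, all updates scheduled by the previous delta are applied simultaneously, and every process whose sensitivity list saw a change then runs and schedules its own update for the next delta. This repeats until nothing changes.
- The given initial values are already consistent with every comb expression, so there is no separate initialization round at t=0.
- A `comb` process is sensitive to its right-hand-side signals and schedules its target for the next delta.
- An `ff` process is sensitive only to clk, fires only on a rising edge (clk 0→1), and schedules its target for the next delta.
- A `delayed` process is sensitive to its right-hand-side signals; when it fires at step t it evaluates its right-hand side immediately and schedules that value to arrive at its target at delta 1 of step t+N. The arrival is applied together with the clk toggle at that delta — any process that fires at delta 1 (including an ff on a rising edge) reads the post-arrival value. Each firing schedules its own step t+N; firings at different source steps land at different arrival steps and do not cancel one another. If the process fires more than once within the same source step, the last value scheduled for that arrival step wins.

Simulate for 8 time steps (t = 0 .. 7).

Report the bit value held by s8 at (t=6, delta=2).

[bits: s7,s1,clk,s9,s3,s4,s5,s6,s0,s2,s8]
t=0: Δ0=01001010000 Δ1=01101010000 Δ2=01101010001 Δ3=01111010001 | 3Δ
t=1: Δ0=01111010001 Δ1=01011010001 | 1Δ
t=2: Δ0=01011010001 Δ1=01111010001 Δ2=01111010000 Δ3=01101010000 | 3Δ
t=3: Δ0=01101010000 Δ1=01001010000 | 1Δ
t=4: Δ0=01001010000 Δ1=01101010000 Δ2=01101010001 Δ3=01111010001 | 3Δ
t=5: Δ0=01111010001 Δ1=01011010001 | 1Δ
t=6: Δ0=01011010001 Δ1=01111010001 Δ2=01111010000 Δ3=01101010000 | 3Δ
t=7: Δ0=01101010000 Δ1=01001010000 | 1Δ

0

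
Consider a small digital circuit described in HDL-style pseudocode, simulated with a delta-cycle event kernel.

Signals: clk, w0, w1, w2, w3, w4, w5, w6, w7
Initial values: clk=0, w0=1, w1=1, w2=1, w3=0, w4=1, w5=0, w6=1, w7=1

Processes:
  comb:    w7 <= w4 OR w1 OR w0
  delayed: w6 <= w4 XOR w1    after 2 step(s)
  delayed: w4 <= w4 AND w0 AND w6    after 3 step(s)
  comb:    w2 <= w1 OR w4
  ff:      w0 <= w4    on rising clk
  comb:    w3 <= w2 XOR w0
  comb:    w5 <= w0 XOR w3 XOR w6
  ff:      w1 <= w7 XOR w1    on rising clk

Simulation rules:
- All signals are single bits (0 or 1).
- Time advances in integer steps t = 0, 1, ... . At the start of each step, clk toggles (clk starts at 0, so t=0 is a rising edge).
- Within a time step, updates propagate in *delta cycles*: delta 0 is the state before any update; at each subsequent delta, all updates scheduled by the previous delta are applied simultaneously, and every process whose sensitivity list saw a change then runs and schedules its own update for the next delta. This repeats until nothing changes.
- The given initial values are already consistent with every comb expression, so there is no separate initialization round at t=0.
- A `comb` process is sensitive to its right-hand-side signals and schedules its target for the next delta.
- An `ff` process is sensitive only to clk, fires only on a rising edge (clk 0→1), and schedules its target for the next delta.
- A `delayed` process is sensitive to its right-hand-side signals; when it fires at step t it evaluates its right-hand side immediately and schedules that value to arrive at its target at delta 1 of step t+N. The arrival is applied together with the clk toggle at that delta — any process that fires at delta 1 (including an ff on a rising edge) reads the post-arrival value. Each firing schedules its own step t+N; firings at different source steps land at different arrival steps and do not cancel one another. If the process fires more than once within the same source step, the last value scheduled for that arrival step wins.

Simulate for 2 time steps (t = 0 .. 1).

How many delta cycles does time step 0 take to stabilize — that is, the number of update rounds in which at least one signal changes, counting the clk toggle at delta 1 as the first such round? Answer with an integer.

2

[bits: w1,w3,w4,w6,w2,w7,w5,w0,clk]
t=0: Δ0=101111010 Δ1=101111011 Δ2=001111011 | 2Δ
t=1: Δ0=001111011 Δ1=001111010 | 1Δ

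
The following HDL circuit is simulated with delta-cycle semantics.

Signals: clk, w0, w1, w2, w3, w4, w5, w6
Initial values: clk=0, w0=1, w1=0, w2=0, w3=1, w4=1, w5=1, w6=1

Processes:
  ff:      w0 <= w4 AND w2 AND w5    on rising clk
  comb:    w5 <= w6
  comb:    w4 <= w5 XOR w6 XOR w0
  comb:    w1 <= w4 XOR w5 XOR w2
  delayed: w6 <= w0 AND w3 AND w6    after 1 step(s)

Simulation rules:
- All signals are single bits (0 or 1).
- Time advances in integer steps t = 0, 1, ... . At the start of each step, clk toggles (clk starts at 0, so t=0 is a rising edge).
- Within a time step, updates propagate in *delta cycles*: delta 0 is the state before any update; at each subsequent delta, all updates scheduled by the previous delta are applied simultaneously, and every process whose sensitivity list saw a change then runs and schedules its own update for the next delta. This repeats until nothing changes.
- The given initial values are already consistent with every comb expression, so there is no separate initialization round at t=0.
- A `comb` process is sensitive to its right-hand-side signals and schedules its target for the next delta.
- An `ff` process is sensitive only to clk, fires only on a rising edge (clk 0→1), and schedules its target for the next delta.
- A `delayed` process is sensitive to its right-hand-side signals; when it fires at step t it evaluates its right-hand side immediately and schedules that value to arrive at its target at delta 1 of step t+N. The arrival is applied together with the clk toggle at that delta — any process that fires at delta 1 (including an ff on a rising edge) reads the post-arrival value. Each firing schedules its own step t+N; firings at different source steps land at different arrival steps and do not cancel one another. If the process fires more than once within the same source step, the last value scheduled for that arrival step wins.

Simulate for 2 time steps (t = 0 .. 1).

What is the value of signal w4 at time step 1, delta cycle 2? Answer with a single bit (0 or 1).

t=0 Δ0: w5=1 w0=1 w4=1 w3=1 w6=1 clk=0 w2=0 w1=0
  Δ1: clk:0→1
  Δ2: w0:1→0
  Δ3: w4:1→0
  Δ4: w1:0→1
  (4Δ to stable)
t=1 Δ0: w5=1 w0=0 w4=0 w3=1 w6=1 clk=1 w2=0 w1=1
  Δ1: w6:1→0, clk:1→0
  Δ2: w5:1→0, w4:0→1
  Δ3: w4:1→0
  Δ4: w1:1→0
  (4Δ to stable)

1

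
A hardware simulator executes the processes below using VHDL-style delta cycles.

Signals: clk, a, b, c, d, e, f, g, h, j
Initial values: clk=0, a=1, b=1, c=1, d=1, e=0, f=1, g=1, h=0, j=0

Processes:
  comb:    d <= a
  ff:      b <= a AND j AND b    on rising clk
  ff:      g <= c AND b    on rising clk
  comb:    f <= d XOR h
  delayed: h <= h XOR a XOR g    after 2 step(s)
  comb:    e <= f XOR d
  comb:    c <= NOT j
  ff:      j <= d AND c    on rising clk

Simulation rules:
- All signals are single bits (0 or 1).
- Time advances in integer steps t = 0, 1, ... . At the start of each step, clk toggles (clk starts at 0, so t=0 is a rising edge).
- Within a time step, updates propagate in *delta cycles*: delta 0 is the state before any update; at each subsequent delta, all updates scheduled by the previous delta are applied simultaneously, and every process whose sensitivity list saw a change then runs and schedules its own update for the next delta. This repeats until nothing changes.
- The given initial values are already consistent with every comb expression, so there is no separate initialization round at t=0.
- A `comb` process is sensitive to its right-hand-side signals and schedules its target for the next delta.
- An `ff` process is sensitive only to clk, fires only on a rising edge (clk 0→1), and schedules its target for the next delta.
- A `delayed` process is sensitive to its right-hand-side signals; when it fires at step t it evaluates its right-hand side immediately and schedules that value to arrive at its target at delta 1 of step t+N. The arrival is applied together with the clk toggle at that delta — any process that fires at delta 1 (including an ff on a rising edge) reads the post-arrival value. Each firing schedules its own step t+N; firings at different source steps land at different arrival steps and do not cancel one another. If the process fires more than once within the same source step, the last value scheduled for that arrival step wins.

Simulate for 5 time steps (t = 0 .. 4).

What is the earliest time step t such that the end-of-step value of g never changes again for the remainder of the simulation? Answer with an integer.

2

t0.Δ0 d=1 clk=0 j=0 c=1 f=1 b=1 a=1 g=1 e=0 h=0
t0.Δ1 d=1 clk=1 j=0 c=1 f=1 b=1 a=1 g=1 e=0 h=0
t0.Δ2 d=1 clk=1 j=1 c=1 f=1 b=0 a=1 g=1 e=0 h=0
t0.Δ3 d=1 clk=1 j=1 c=0 f=1 b=0 a=1 g=1 e=0 h=0
t1.Δ0 d=1 clk=1 j=1 c=0 f=1 b=0 a=1 g=1 e=0 h=0
t1.Δ1 d=1 clk=0 j=1 c=0 f=1 b=0 a=1 g=1 e=0 h=0
t2.Δ0 d=1 clk=0 j=1 c=0 f=1 b=0 a=1 g=1 e=0 h=0
t2.Δ1 d=1 clk=1 j=1 c=0 f=1 b=0 a=1 g=1 e=0 h=0
t2.Δ2 d=1 clk=1 j=0 c=0 f=1 b=0 a=1 g=0 e=0 h=0
t2.Δ3 d=1 clk=1 j=0 c=1 f=1 b=0 a=1 g=0 e=0 h=0
t3.Δ0 d=1 clk=1 j=0 c=1 f=1 b=0 a=1 g=0 e=0 h=0
t3.Δ1 d=1 clk=0 j=0 c=1 f=1 b=0 a=1 g=0 e=0 h=0
t4.Δ0 d=1 clk=0 j=0 c=1 f=1 b=0 a=1 g=0 e=0 h=0
t4.Δ1 d=1 clk=1 j=0 c=1 f=1 b=0 a=1 g=0 e=0 h=1
t4.Δ2 d=1 clk=1 j=1 c=1 f=0 b=0 a=1 g=0 e=0 h=1
t4.Δ3 d=1 clk=1 j=1 c=0 f=0 b=0 a=1 g=0 e=1 h=1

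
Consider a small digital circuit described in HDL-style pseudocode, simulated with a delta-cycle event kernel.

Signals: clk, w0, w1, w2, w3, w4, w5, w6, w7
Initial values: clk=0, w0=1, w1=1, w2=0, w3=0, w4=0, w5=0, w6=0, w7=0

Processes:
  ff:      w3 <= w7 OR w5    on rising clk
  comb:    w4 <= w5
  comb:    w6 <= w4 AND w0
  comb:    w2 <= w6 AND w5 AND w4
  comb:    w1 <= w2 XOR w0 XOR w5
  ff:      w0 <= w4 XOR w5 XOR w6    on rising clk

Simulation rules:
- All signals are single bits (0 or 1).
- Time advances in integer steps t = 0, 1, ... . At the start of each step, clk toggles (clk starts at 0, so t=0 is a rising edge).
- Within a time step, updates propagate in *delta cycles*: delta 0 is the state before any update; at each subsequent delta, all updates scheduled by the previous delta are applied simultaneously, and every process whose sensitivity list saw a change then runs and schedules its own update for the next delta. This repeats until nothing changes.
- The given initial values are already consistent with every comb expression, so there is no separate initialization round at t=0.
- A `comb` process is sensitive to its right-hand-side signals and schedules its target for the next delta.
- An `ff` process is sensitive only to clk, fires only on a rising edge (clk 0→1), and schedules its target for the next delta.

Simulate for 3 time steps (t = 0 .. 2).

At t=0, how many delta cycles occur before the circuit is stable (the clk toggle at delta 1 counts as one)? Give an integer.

t0.Δ0 w5=0 w0=1 w3=0 w4=0 w7=0 w1=1 w6=0 clk=0 w2=0
t0.Δ1 w5=0 w0=1 w3=0 w4=0 w7=0 w1=1 w6=0 clk=1 w2=0
t0.Δ2 w5=0 w0=0 w3=0 w4=0 w7=0 w1=1 w6=0 clk=1 w2=0
t0.Δ3 w5=0 w0=0 w3=0 w4=0 w7=0 w1=0 w6=0 clk=1 w2=0
t1.Δ0 w5=0 w0=0 w3=0 w4=0 w7=0 w1=0 w6=0 clk=1 w2=0
t1.Δ1 w5=0 w0=0 w3=0 w4=0 w7=0 w1=0 w6=0 clk=0 w2=0
t2.Δ0 w5=0 w0=0 w3=0 w4=0 w7=0 w1=0 w6=0 clk=0 w2=0
t2.Δ1 w5=0 w0=0 w3=0 w4=0 w7=0 w1=0 w6=0 clk=1 w2=0

3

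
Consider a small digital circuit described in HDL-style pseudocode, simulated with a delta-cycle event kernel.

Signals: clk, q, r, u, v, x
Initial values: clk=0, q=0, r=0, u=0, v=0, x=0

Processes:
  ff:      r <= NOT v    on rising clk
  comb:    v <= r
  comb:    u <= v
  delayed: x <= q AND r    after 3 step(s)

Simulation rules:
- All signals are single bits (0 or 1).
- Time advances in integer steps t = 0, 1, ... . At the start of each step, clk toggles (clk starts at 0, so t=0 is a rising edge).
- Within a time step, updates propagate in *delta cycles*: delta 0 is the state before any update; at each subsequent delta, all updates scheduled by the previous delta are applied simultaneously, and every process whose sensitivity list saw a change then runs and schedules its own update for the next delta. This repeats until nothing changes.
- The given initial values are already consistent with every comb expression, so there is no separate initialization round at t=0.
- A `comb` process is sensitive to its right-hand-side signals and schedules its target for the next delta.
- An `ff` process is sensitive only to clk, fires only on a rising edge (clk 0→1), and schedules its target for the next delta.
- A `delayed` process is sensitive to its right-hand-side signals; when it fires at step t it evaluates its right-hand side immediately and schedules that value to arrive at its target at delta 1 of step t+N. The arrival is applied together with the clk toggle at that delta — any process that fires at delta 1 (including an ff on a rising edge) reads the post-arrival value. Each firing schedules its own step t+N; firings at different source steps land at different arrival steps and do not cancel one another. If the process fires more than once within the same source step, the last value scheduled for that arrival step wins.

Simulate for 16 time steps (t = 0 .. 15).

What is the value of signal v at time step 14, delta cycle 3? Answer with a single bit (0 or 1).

0

t0.Δ0 r=0 v=0 q=0 clk=0 u=0 x=0
t0.Δ1 r=0 v=0 q=0 clk=1 u=0 x=0
t0.Δ2 r=1 v=0 q=0 clk=1 u=0 x=0
t0.Δ3 r=1 v=1 q=0 clk=1 u=0 x=0
t0.Δ4 r=1 v=1 q=0 clk=1 u=1 x=0
t1.Δ0 r=1 v=1 q=0 clk=1 u=1 x=0
t1.Δ1 r=1 v=1 q=0 clk=0 u=1 x=0
t2.Δ0 r=1 v=1 q=0 clk=0 u=1 x=0
t2.Δ1 r=1 v=1 q=0 clk=1 u=1 x=0
t2.Δ2 r=0 v=1 q=0 clk=1 u=1 x=0
t2.Δ3 r=0 v=0 q=0 clk=1 u=1 x=0
t2.Δ4 r=0 v=0 q=0 clk=1 u=0 x=0
t3.Δ0 r=0 v=0 q=0 clk=1 u=0 x=0
t3.Δ1 r=0 v=0 q=0 clk=0 u=0 x=0
t4.Δ0 r=0 v=0 q=0 clk=0 u=0 x=0
t4.Δ1 r=0 v=0 q=0 clk=1 u=0 x=0
t4.Δ2 r=1 v=0 q=0 clk=1 u=0 x=0
t4.Δ3 r=1 v=1 q=0 clk=1 u=0 x=0
t4.Δ4 r=1 v=1 q=0 clk=1 u=1 x=0
t5.Δ0 r=1 v=1 q=0 clk=1 u=1 x=0
t5.Δ1 r=1 v=1 q=0 clk=0 u=1 x=0
t6.Δ0 r=1 v=1 q=0 clk=0 u=1 x=0
t6.Δ1 r=1 v=1 q=0 clk=1 u=1 x=0
t6.Δ2 r=0 v=1 q=0 clk=1 u=1 x=0
t6.Δ3 r=0 v=0 q=0 clk=1 u=1 x=0
t6.Δ4 r=0 v=0 q=0 clk=1 u=0 x=0
t7.Δ0 r=0 v=0 q=0 clk=1 u=0 x=0
t7.Δ1 r=0 v=0 q=0 clk=0 u=0 x=0
t8.Δ0 r=0 v=0 q=0 clk=0 u=0 x=0
t8.Δ1 r=0 v=0 q=0 clk=1 u=0 x=0
t8.Δ2 r=1 v=0 q=0 clk=1 u=0 x=0
t8.Δ3 r=1 v=1 q=0 clk=1 u=0 x=0
t8.Δ4 r=1 v=1 q=0 clk=1 u=1 x=0
t9.Δ0 r=1 v=1 q=0 clk=1 u=1 x=0
t9.Δ1 r=1 v=1 q=0 clk=0 u=1 x=0
t10.Δ0 r=1 v=1 q=0 clk=0 u=1 x=0
t10.Δ1 r=1 v=1 q=0 clk=1 u=1 x=0
t10.Δ2 r=0 v=1 q=0 clk=1 u=1 x=0
t10.Δ3 r=0 v=0 q=0 clk=1 u=1 x=0
t10.Δ4 r=0 v=0 q=0 clk=1 u=0 x=0
t11.Δ0 r=0 v=0 q=0 clk=1 u=0 x=0
t11.Δ1 r=0 v=0 q=0 clk=0 u=0 x=0
t12.Δ0 r=0 v=0 q=0 clk=0 u=0 x=0
t12.Δ1 r=0 v=0 q=0 clk=1 u=0 x=0
t12.Δ2 r=1 v=0 q=0 clk=1 u=0 x=0
t12.Δ3 r=1 v=1 q=0 clk=1 u=0 x=0
t12.Δ4 r=1 v=1 q=0 clk=1 u=1 x=0
t13.Δ0 r=1 v=1 q=0 clk=1 u=1 x=0
t13.Δ1 r=1 v=1 q=0 clk=0 u=1 x=0
t14.Δ0 r=1 v=1 q=0 clk=0 u=1 x=0
t14.Δ1 r=1 v=1 q=0 clk=1 u=1 x=0
t14.Δ2 r=0 v=1 q=0 clk=1 u=1 x=0
t14.Δ3 r=0 v=0 q=0 clk=1 u=1 x=0
t14.Δ4 r=0 v=0 q=0 clk=1 u=0 x=0
t15.Δ0 r=0 v=0 q=0 clk=1 u=0 x=0
t15.Δ1 r=0 v=0 q=0 clk=0 u=0 x=0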